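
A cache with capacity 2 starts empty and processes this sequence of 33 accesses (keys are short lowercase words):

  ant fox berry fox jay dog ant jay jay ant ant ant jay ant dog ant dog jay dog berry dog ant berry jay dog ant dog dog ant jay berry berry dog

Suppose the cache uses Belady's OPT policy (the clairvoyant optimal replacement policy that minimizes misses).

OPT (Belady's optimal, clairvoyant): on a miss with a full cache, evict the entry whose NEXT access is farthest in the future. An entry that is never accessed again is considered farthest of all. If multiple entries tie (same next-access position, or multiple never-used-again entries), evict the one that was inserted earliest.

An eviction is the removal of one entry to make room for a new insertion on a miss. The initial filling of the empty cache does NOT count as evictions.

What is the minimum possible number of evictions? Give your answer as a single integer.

Answer: 12

Derivation:
OPT (Belady) simulation (capacity=2):
  1. access ant: MISS. Cache: [ant]
  2. access fox: MISS. Cache: [ant fox]
  3. access berry: MISS, evict ant (next use: step 7). Cache: [fox berry]
  4. access fox: HIT. Next use of fox: never. Cache: [fox berry]
  5. access jay: MISS, evict fox (next use: never). Cache: [berry jay]
  6. access dog: MISS, evict berry (next use: step 20). Cache: [jay dog]
  7. access ant: MISS, evict dog (next use: step 15). Cache: [jay ant]
  8. access jay: HIT. Next use of jay: step 9. Cache: [jay ant]
  9. access jay: HIT. Next use of jay: step 13. Cache: [jay ant]
  10. access ant: HIT. Next use of ant: step 11. Cache: [jay ant]
  11. access ant: HIT. Next use of ant: step 12. Cache: [jay ant]
  12. access ant: HIT. Next use of ant: step 14. Cache: [jay ant]
  13. access jay: HIT. Next use of jay: step 18. Cache: [jay ant]
  14. access ant: HIT. Next use of ant: step 16. Cache: [jay ant]
  15. access dog: MISS, evict jay (next use: step 18). Cache: [ant dog]
  16. access ant: HIT. Next use of ant: step 22. Cache: [ant dog]
  17. access dog: HIT. Next use of dog: step 19. Cache: [ant dog]
  18. access jay: MISS, evict ant (next use: step 22). Cache: [dog jay]
  19. access dog: HIT. Next use of dog: step 21. Cache: [dog jay]
  20. access berry: MISS, evict jay (next use: step 24). Cache: [dog berry]
  21. access dog: HIT. Next use of dog: step 25. Cache: [dog berry]
  22. access ant: MISS, evict dog (next use: step 25). Cache: [berry ant]
  23. access berry: HIT. Next use of berry: step 31. Cache: [berry ant]
  24. access jay: MISS, evict berry (next use: step 31). Cache: [ant jay]
  25. access dog: MISS, evict jay (next use: step 30). Cache: [ant dog]
  26. access ant: HIT. Next use of ant: step 29. Cache: [ant dog]
  27. access dog: HIT. Next use of dog: step 28. Cache: [ant dog]
  28. access dog: HIT. Next use of dog: step 33. Cache: [ant dog]
  29. access ant: HIT. Next use of ant: never. Cache: [ant dog]
  30. access jay: MISS, evict ant (next use: never). Cache: [dog jay]
  31. access berry: MISS, evict jay (next use: never). Cache: [dog berry]
  32. access berry: HIT. Next use of berry: never. Cache: [dog berry]
  33. access dog: HIT. Next use of dog: never. Cache: [dog berry]
Total: 19 hits, 14 misses, 12 evictions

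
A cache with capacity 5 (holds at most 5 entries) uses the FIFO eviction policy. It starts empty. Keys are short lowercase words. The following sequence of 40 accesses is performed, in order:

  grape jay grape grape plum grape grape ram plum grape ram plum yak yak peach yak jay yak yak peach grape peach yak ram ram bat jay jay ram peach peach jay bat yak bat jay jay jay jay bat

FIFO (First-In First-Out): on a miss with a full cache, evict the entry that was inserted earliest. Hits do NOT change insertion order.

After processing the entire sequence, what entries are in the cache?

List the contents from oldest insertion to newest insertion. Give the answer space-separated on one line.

Answer: grape bat jay ram yak

Derivation:
FIFO simulation (capacity=5):
  1. access grape: MISS. Cache (old->new): [grape]
  2. access jay: MISS. Cache (old->new): [grape jay]
  3. access grape: HIT. Cache (old->new): [grape jay]
  4. access grape: HIT. Cache (old->new): [grape jay]
  5. access plum: MISS. Cache (old->new): [grape jay plum]
  6. access grape: HIT. Cache (old->new): [grape jay plum]
  7. access grape: HIT. Cache (old->new): [grape jay plum]
  8. access ram: MISS. Cache (old->new): [grape jay plum ram]
  9. access plum: HIT. Cache (old->new): [grape jay plum ram]
  10. access grape: HIT. Cache (old->new): [grape jay plum ram]
  11. access ram: HIT. Cache (old->new): [grape jay plum ram]
  12. access plum: HIT. Cache (old->new): [grape jay plum ram]
  13. access yak: MISS. Cache (old->new): [grape jay plum ram yak]
  14. access yak: HIT. Cache (old->new): [grape jay plum ram yak]
  15. access peach: MISS, evict grape. Cache (old->new): [jay plum ram yak peach]
  16. access yak: HIT. Cache (old->new): [jay plum ram yak peach]
  17. access jay: HIT. Cache (old->new): [jay plum ram yak peach]
  18. access yak: HIT. Cache (old->new): [jay plum ram yak peach]
  19. access yak: HIT. Cache (old->new): [jay plum ram yak peach]
  20. access peach: HIT. Cache (old->new): [jay plum ram yak peach]
  21. access grape: MISS, evict jay. Cache (old->new): [plum ram yak peach grape]
  22. access peach: HIT. Cache (old->new): [plum ram yak peach grape]
  23. access yak: HIT. Cache (old->new): [plum ram yak peach grape]
  24. access ram: HIT. Cache (old->new): [plum ram yak peach grape]
  25. access ram: HIT. Cache (old->new): [plum ram yak peach grape]
  26. access bat: MISS, evict plum. Cache (old->new): [ram yak peach grape bat]
  27. access jay: MISS, evict ram. Cache (old->new): [yak peach grape bat jay]
  28. access jay: HIT. Cache (old->new): [yak peach grape bat jay]
  29. access ram: MISS, evict yak. Cache (old->new): [peach grape bat jay ram]
  30. access peach: HIT. Cache (old->new): [peach grape bat jay ram]
  31. access peach: HIT. Cache (old->new): [peach grape bat jay ram]
  32. access jay: HIT. Cache (old->new): [peach grape bat jay ram]
  33. access bat: HIT. Cache (old->new): [peach grape bat jay ram]
  34. access yak: MISS, evict peach. Cache (old->new): [grape bat jay ram yak]
  35. access bat: HIT. Cache (old->new): [grape bat jay ram yak]
  36. access jay: HIT. Cache (old->new): [grape bat jay ram yak]
  37. access jay: HIT. Cache (old->new): [grape bat jay ram yak]
  38. access jay: HIT. Cache (old->new): [grape bat jay ram yak]
  39. access jay: HIT. Cache (old->new): [grape bat jay ram yak]
  40. access bat: HIT. Cache (old->new): [grape bat jay ram yak]
Total: 29 hits, 11 misses, 6 evictions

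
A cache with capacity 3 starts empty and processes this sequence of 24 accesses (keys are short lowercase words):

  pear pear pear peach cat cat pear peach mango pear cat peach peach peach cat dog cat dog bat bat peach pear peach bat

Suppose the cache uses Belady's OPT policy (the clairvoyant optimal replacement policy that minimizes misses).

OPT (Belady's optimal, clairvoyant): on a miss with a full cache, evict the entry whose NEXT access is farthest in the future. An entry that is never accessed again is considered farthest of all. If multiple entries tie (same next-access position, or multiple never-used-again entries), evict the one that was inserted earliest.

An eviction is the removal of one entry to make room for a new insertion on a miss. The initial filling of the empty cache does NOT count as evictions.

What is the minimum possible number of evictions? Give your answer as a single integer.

Answer: 5

Derivation:
OPT (Belady) simulation (capacity=3):
  1. access pear: MISS. Cache: [pear]
  2. access pear: HIT. Next use of pear: step 3. Cache: [pear]
  3. access pear: HIT. Next use of pear: step 7. Cache: [pear]
  4. access peach: MISS. Cache: [pear peach]
  5. access cat: MISS. Cache: [pear peach cat]
  6. access cat: HIT. Next use of cat: step 11. Cache: [pear peach cat]
  7. access pear: HIT. Next use of pear: step 10. Cache: [pear peach cat]
  8. access peach: HIT. Next use of peach: step 12. Cache: [pear peach cat]
  9. access mango: MISS, evict peach (next use: step 12). Cache: [pear cat mango]
  10. access pear: HIT. Next use of pear: step 22. Cache: [pear cat mango]
  11. access cat: HIT. Next use of cat: step 15. Cache: [pear cat mango]
  12. access peach: MISS, evict mango (next use: never). Cache: [pear cat peach]
  13. access peach: HIT. Next use of peach: step 14. Cache: [pear cat peach]
  14. access peach: HIT. Next use of peach: step 21. Cache: [pear cat peach]
  15. access cat: HIT. Next use of cat: step 17. Cache: [pear cat peach]
  16. access dog: MISS, evict pear (next use: step 22). Cache: [cat peach dog]
  17. access cat: HIT. Next use of cat: never. Cache: [cat peach dog]
  18. access dog: HIT. Next use of dog: never. Cache: [cat peach dog]
  19. access bat: MISS, evict cat (next use: never). Cache: [peach dog bat]
  20. access bat: HIT. Next use of bat: step 24. Cache: [peach dog bat]
  21. access peach: HIT. Next use of peach: step 23. Cache: [peach dog bat]
  22. access pear: MISS, evict dog (next use: never). Cache: [peach bat pear]
  23. access peach: HIT. Next use of peach: never. Cache: [peach bat pear]
  24. access bat: HIT. Next use of bat: never. Cache: [peach bat pear]
Total: 16 hits, 8 misses, 5 evictions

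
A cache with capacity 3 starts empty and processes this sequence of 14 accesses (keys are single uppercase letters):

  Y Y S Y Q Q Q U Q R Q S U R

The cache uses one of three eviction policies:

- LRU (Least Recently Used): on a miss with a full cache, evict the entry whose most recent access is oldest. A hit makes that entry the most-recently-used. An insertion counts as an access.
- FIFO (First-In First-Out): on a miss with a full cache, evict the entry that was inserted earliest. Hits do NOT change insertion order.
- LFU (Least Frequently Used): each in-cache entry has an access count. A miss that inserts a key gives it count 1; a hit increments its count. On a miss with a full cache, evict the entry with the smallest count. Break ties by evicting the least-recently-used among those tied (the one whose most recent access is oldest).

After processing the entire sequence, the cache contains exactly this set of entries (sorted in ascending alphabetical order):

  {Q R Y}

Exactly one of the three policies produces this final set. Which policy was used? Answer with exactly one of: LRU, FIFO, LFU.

Answer: LFU

Derivation:
Simulating under each policy and comparing final sets:
  LRU: final set = {R S U} -> differs
  FIFO: final set = {R S U} -> differs
  LFU: final set = {Q R Y} -> MATCHES target
Only LFU produces the target set.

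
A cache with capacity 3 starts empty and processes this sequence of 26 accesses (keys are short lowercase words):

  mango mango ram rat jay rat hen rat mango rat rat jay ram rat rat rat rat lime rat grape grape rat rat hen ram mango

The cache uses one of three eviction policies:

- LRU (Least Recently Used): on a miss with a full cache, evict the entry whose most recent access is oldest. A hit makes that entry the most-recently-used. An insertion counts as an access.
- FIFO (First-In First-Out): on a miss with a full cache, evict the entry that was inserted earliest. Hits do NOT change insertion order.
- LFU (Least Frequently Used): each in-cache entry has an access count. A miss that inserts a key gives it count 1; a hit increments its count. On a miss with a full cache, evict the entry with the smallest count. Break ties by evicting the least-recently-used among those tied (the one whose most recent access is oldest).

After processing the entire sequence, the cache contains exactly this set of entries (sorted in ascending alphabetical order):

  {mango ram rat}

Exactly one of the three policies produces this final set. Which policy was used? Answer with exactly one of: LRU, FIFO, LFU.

Answer: LFU

Derivation:
Simulating under each policy and comparing final sets:
  LRU: final set = {hen mango ram} -> differs
  FIFO: final set = {hen mango ram} -> differs
  LFU: final set = {mango ram rat} -> MATCHES target
Only LFU produces the target set.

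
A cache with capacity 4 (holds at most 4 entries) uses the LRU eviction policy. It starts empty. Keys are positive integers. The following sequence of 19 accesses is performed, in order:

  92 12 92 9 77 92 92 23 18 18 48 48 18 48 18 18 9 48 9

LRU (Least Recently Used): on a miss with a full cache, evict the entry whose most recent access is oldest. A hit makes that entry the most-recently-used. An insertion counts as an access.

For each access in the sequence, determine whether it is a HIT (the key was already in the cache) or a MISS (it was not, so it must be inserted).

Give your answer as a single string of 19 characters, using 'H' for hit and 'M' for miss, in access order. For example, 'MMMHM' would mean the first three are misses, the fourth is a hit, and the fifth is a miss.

Answer: MMHMMHHMMHMHHHHHMHH

Derivation:
LRU simulation (capacity=4):
  1. access 92: MISS. Cache (LRU->MRU): [92]
  2. access 12: MISS. Cache (LRU->MRU): [92 12]
  3. access 92: HIT. Cache (LRU->MRU): [12 92]
  4. access 9: MISS. Cache (LRU->MRU): [12 92 9]
  5. access 77: MISS. Cache (LRU->MRU): [12 92 9 77]
  6. access 92: HIT. Cache (LRU->MRU): [12 9 77 92]
  7. access 92: HIT. Cache (LRU->MRU): [12 9 77 92]
  8. access 23: MISS, evict 12. Cache (LRU->MRU): [9 77 92 23]
  9. access 18: MISS, evict 9. Cache (LRU->MRU): [77 92 23 18]
  10. access 18: HIT. Cache (LRU->MRU): [77 92 23 18]
  11. access 48: MISS, evict 77. Cache (LRU->MRU): [92 23 18 48]
  12. access 48: HIT. Cache (LRU->MRU): [92 23 18 48]
  13. access 18: HIT. Cache (LRU->MRU): [92 23 48 18]
  14. access 48: HIT. Cache (LRU->MRU): [92 23 18 48]
  15. access 18: HIT. Cache (LRU->MRU): [92 23 48 18]
  16. access 18: HIT. Cache (LRU->MRU): [92 23 48 18]
  17. access 9: MISS, evict 92. Cache (LRU->MRU): [23 48 18 9]
  18. access 48: HIT. Cache (LRU->MRU): [23 18 9 48]
  19. access 9: HIT. Cache (LRU->MRU): [23 18 48 9]
Total: 11 hits, 8 misses, 4 evictions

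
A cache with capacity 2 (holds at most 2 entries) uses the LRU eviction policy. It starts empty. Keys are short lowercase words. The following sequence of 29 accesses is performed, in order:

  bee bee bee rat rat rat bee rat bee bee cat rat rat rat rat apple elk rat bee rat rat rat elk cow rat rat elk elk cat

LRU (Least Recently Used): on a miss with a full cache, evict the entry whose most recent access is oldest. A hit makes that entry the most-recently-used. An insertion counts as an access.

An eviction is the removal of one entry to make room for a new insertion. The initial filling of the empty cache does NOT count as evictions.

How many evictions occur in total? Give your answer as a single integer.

Answer: 11

Derivation:
LRU simulation (capacity=2):
  1. access bee: MISS. Cache (LRU->MRU): [bee]
  2. access bee: HIT. Cache (LRU->MRU): [bee]
  3. access bee: HIT. Cache (LRU->MRU): [bee]
  4. access rat: MISS. Cache (LRU->MRU): [bee rat]
  5. access rat: HIT. Cache (LRU->MRU): [bee rat]
  6. access rat: HIT. Cache (LRU->MRU): [bee rat]
  7. access bee: HIT. Cache (LRU->MRU): [rat bee]
  8. access rat: HIT. Cache (LRU->MRU): [bee rat]
  9. access bee: HIT. Cache (LRU->MRU): [rat bee]
  10. access bee: HIT. Cache (LRU->MRU): [rat bee]
  11. access cat: MISS, evict rat. Cache (LRU->MRU): [bee cat]
  12. access rat: MISS, evict bee. Cache (LRU->MRU): [cat rat]
  13. access rat: HIT. Cache (LRU->MRU): [cat rat]
  14. access rat: HIT. Cache (LRU->MRU): [cat rat]
  15. access rat: HIT. Cache (LRU->MRU): [cat rat]
  16. access apple: MISS, evict cat. Cache (LRU->MRU): [rat apple]
  17. access elk: MISS, evict rat. Cache (LRU->MRU): [apple elk]
  18. access rat: MISS, evict apple. Cache (LRU->MRU): [elk rat]
  19. access bee: MISS, evict elk. Cache (LRU->MRU): [rat bee]
  20. access rat: HIT. Cache (LRU->MRU): [bee rat]
  21. access rat: HIT. Cache (LRU->MRU): [bee rat]
  22. access rat: HIT. Cache (LRU->MRU): [bee rat]
  23. access elk: MISS, evict bee. Cache (LRU->MRU): [rat elk]
  24. access cow: MISS, evict rat. Cache (LRU->MRU): [elk cow]
  25. access rat: MISS, evict elk. Cache (LRU->MRU): [cow rat]
  26. access rat: HIT. Cache (LRU->MRU): [cow rat]
  27. access elk: MISS, evict cow. Cache (LRU->MRU): [rat elk]
  28. access elk: HIT. Cache (LRU->MRU): [rat elk]
  29. access cat: MISS, evict rat. Cache (LRU->MRU): [elk cat]
Total: 16 hits, 13 misses, 11 evictions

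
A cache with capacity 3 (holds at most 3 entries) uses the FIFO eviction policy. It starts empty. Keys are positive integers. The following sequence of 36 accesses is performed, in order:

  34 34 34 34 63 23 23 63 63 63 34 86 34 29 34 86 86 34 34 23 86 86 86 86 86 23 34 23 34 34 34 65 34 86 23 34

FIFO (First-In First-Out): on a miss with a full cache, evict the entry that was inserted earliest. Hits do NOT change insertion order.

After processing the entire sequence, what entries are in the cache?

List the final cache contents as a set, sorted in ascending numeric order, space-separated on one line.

Answer: 23 34 65

Derivation:
FIFO simulation (capacity=3):
  1. access 34: MISS. Cache (old->new): [34]
  2. access 34: HIT. Cache (old->new): [34]
  3. access 34: HIT. Cache (old->new): [34]
  4. access 34: HIT. Cache (old->new): [34]
  5. access 63: MISS. Cache (old->new): [34 63]
  6. access 23: MISS. Cache (old->new): [34 63 23]
  7. access 23: HIT. Cache (old->new): [34 63 23]
  8. access 63: HIT. Cache (old->new): [34 63 23]
  9. access 63: HIT. Cache (old->new): [34 63 23]
  10. access 63: HIT. Cache (old->new): [34 63 23]
  11. access 34: HIT. Cache (old->new): [34 63 23]
  12. access 86: MISS, evict 34. Cache (old->new): [63 23 86]
  13. access 34: MISS, evict 63. Cache (old->new): [23 86 34]
  14. access 29: MISS, evict 23. Cache (old->new): [86 34 29]
  15. access 34: HIT. Cache (old->new): [86 34 29]
  16. access 86: HIT. Cache (old->new): [86 34 29]
  17. access 86: HIT. Cache (old->new): [86 34 29]
  18. access 34: HIT. Cache (old->new): [86 34 29]
  19. access 34: HIT. Cache (old->new): [86 34 29]
  20. access 23: MISS, evict 86. Cache (old->new): [34 29 23]
  21. access 86: MISS, evict 34. Cache (old->new): [29 23 86]
  22. access 86: HIT. Cache (old->new): [29 23 86]
  23. access 86: HIT. Cache (old->new): [29 23 86]
  24. access 86: HIT. Cache (old->new): [29 23 86]
  25. access 86: HIT. Cache (old->new): [29 23 86]
  26. access 23: HIT. Cache (old->new): [29 23 86]
  27. access 34: MISS, evict 29. Cache (old->new): [23 86 34]
  28. access 23: HIT. Cache (old->new): [23 86 34]
  29. access 34: HIT. Cache (old->new): [23 86 34]
  30. access 34: HIT. Cache (old->new): [23 86 34]
  31. access 34: HIT. Cache (old->new): [23 86 34]
  32. access 65: MISS, evict 23. Cache (old->new): [86 34 65]
  33. access 34: HIT. Cache (old->new): [86 34 65]
  34. access 86: HIT. Cache (old->new): [86 34 65]
  35. access 23: MISS, evict 86. Cache (old->new): [34 65 23]
  36. access 34: HIT. Cache (old->new): [34 65 23]
Total: 25 hits, 11 misses, 8 evictions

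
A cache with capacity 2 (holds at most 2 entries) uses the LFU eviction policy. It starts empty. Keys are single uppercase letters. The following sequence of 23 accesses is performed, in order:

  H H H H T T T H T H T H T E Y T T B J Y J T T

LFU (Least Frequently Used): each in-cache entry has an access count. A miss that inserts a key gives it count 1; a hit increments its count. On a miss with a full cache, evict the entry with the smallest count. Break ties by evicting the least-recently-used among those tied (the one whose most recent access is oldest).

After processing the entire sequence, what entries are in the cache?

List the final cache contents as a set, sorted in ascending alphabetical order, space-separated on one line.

LFU simulation (capacity=2):
  1. access H: MISS. Cache: [H(c=1)]
  2. access H: HIT, count now 2. Cache: [H(c=2)]
  3. access H: HIT, count now 3. Cache: [H(c=3)]
  4. access H: HIT, count now 4. Cache: [H(c=4)]
  5. access T: MISS. Cache: [T(c=1) H(c=4)]
  6. access T: HIT, count now 2. Cache: [T(c=2) H(c=4)]
  7. access T: HIT, count now 3. Cache: [T(c=3) H(c=4)]
  8. access H: HIT, count now 5. Cache: [T(c=3) H(c=5)]
  9. access T: HIT, count now 4. Cache: [T(c=4) H(c=5)]
  10. access H: HIT, count now 6. Cache: [T(c=4) H(c=6)]
  11. access T: HIT, count now 5. Cache: [T(c=5) H(c=6)]
  12. access H: HIT, count now 7. Cache: [T(c=5) H(c=7)]
  13. access T: HIT, count now 6. Cache: [T(c=6) H(c=7)]
  14. access E: MISS, evict T(c=6). Cache: [E(c=1) H(c=7)]
  15. access Y: MISS, evict E(c=1). Cache: [Y(c=1) H(c=7)]
  16. access T: MISS, evict Y(c=1). Cache: [T(c=1) H(c=7)]
  17. access T: HIT, count now 2. Cache: [T(c=2) H(c=7)]
  18. access B: MISS, evict T(c=2). Cache: [B(c=1) H(c=7)]
  19. access J: MISS, evict B(c=1). Cache: [J(c=1) H(c=7)]
  20. access Y: MISS, evict J(c=1). Cache: [Y(c=1) H(c=7)]
  21. access J: MISS, evict Y(c=1). Cache: [J(c=1) H(c=7)]
  22. access T: MISS, evict J(c=1). Cache: [T(c=1) H(c=7)]
  23. access T: HIT, count now 2. Cache: [T(c=2) H(c=7)]
Total: 13 hits, 10 misses, 8 evictions

Answer: H T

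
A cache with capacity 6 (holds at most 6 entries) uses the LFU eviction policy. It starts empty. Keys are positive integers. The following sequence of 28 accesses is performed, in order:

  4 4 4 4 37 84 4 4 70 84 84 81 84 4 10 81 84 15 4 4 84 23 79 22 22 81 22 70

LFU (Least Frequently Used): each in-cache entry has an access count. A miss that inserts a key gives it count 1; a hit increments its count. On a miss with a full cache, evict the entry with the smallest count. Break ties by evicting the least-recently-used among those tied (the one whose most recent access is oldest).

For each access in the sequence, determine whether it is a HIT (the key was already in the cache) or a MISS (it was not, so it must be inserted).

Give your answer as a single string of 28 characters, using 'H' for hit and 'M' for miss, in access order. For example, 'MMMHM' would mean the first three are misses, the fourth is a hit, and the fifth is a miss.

Answer: MHHHMMHHMHHMHHMHHMHHHMMMHHHM

Derivation:
LFU simulation (capacity=6):
  1. access 4: MISS. Cache: [4(c=1)]
  2. access 4: HIT, count now 2. Cache: [4(c=2)]
  3. access 4: HIT, count now 3. Cache: [4(c=3)]
  4. access 4: HIT, count now 4. Cache: [4(c=4)]
  5. access 37: MISS. Cache: [37(c=1) 4(c=4)]
  6. access 84: MISS. Cache: [37(c=1) 84(c=1) 4(c=4)]
  7. access 4: HIT, count now 5. Cache: [37(c=1) 84(c=1) 4(c=5)]
  8. access 4: HIT, count now 6. Cache: [37(c=1) 84(c=1) 4(c=6)]
  9. access 70: MISS. Cache: [37(c=1) 84(c=1) 70(c=1) 4(c=6)]
  10. access 84: HIT, count now 2. Cache: [37(c=1) 70(c=1) 84(c=2) 4(c=6)]
  11. access 84: HIT, count now 3. Cache: [37(c=1) 70(c=1) 84(c=3) 4(c=6)]
  12. access 81: MISS. Cache: [37(c=1) 70(c=1) 81(c=1) 84(c=3) 4(c=6)]
  13. access 84: HIT, count now 4. Cache: [37(c=1) 70(c=1) 81(c=1) 84(c=4) 4(c=6)]
  14. access 4: HIT, count now 7. Cache: [37(c=1) 70(c=1) 81(c=1) 84(c=4) 4(c=7)]
  15. access 10: MISS. Cache: [37(c=1) 70(c=1) 81(c=1) 10(c=1) 84(c=4) 4(c=7)]
  16. access 81: HIT, count now 2. Cache: [37(c=1) 70(c=1) 10(c=1) 81(c=2) 84(c=4) 4(c=7)]
  17. access 84: HIT, count now 5. Cache: [37(c=1) 70(c=1) 10(c=1) 81(c=2) 84(c=5) 4(c=7)]
  18. access 15: MISS, evict 37(c=1). Cache: [70(c=1) 10(c=1) 15(c=1) 81(c=2) 84(c=5) 4(c=7)]
  19. access 4: HIT, count now 8. Cache: [70(c=1) 10(c=1) 15(c=1) 81(c=2) 84(c=5) 4(c=8)]
  20. access 4: HIT, count now 9. Cache: [70(c=1) 10(c=1) 15(c=1) 81(c=2) 84(c=5) 4(c=9)]
  21. access 84: HIT, count now 6. Cache: [70(c=1) 10(c=1) 15(c=1) 81(c=2) 84(c=6) 4(c=9)]
  22. access 23: MISS, evict 70(c=1). Cache: [10(c=1) 15(c=1) 23(c=1) 81(c=2) 84(c=6) 4(c=9)]
  23. access 79: MISS, evict 10(c=1). Cache: [15(c=1) 23(c=1) 79(c=1) 81(c=2) 84(c=6) 4(c=9)]
  24. access 22: MISS, evict 15(c=1). Cache: [23(c=1) 79(c=1) 22(c=1) 81(c=2) 84(c=6) 4(c=9)]
  25. access 22: HIT, count now 2. Cache: [23(c=1) 79(c=1) 81(c=2) 22(c=2) 84(c=6) 4(c=9)]
  26. access 81: HIT, count now 3. Cache: [23(c=1) 79(c=1) 22(c=2) 81(c=3) 84(c=6) 4(c=9)]
  27. access 22: HIT, count now 3. Cache: [23(c=1) 79(c=1) 81(c=3) 22(c=3) 84(c=6) 4(c=9)]
  28. access 70: MISS, evict 23(c=1). Cache: [79(c=1) 70(c=1) 81(c=3) 22(c=3) 84(c=6) 4(c=9)]
Total: 17 hits, 11 misses, 5 evictions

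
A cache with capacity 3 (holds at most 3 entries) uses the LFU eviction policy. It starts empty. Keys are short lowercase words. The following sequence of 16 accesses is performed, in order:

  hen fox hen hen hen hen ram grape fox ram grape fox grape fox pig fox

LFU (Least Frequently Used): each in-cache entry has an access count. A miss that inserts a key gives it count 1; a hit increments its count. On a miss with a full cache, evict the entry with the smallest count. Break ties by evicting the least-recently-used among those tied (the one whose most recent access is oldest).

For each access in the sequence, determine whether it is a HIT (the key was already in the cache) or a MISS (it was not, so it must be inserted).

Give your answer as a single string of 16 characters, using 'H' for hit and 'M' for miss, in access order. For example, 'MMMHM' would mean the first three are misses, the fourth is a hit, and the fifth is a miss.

LFU simulation (capacity=3):
  1. access hen: MISS. Cache: [hen(c=1)]
  2. access fox: MISS. Cache: [hen(c=1) fox(c=1)]
  3. access hen: HIT, count now 2. Cache: [fox(c=1) hen(c=2)]
  4. access hen: HIT, count now 3. Cache: [fox(c=1) hen(c=3)]
  5. access hen: HIT, count now 4. Cache: [fox(c=1) hen(c=4)]
  6. access hen: HIT, count now 5. Cache: [fox(c=1) hen(c=5)]
  7. access ram: MISS. Cache: [fox(c=1) ram(c=1) hen(c=5)]
  8. access grape: MISS, evict fox(c=1). Cache: [ram(c=1) grape(c=1) hen(c=5)]
  9. access fox: MISS, evict ram(c=1). Cache: [grape(c=1) fox(c=1) hen(c=5)]
  10. access ram: MISS, evict grape(c=1). Cache: [fox(c=1) ram(c=1) hen(c=5)]
  11. access grape: MISS, evict fox(c=1). Cache: [ram(c=1) grape(c=1) hen(c=5)]
  12. access fox: MISS, evict ram(c=1). Cache: [grape(c=1) fox(c=1) hen(c=5)]
  13. access grape: HIT, count now 2. Cache: [fox(c=1) grape(c=2) hen(c=5)]
  14. access fox: HIT, count now 2. Cache: [grape(c=2) fox(c=2) hen(c=5)]
  15. access pig: MISS, evict grape(c=2). Cache: [pig(c=1) fox(c=2) hen(c=5)]
  16. access fox: HIT, count now 3. Cache: [pig(c=1) fox(c=3) hen(c=5)]
Total: 7 hits, 9 misses, 6 evictions

Answer: MMHHHHMMMMMMHHMH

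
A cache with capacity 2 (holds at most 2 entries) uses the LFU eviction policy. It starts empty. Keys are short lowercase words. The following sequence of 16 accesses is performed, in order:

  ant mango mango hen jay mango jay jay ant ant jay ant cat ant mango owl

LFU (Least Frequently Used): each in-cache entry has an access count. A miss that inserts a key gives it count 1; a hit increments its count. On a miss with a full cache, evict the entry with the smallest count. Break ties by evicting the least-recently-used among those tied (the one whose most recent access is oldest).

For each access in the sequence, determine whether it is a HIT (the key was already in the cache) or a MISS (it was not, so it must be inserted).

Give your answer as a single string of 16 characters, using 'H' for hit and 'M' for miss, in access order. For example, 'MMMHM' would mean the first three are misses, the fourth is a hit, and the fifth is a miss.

Answer: MMHMMHHHMHHHMMMM

Derivation:
LFU simulation (capacity=2):
  1. access ant: MISS. Cache: [ant(c=1)]
  2. access mango: MISS. Cache: [ant(c=1) mango(c=1)]
  3. access mango: HIT, count now 2. Cache: [ant(c=1) mango(c=2)]
  4. access hen: MISS, evict ant(c=1). Cache: [hen(c=1) mango(c=2)]
  5. access jay: MISS, evict hen(c=1). Cache: [jay(c=1) mango(c=2)]
  6. access mango: HIT, count now 3. Cache: [jay(c=1) mango(c=3)]
  7. access jay: HIT, count now 2. Cache: [jay(c=2) mango(c=3)]
  8. access jay: HIT, count now 3. Cache: [mango(c=3) jay(c=3)]
  9. access ant: MISS, evict mango(c=3). Cache: [ant(c=1) jay(c=3)]
  10. access ant: HIT, count now 2. Cache: [ant(c=2) jay(c=3)]
  11. access jay: HIT, count now 4. Cache: [ant(c=2) jay(c=4)]
  12. access ant: HIT, count now 3. Cache: [ant(c=3) jay(c=4)]
  13. access cat: MISS, evict ant(c=3). Cache: [cat(c=1) jay(c=4)]
  14. access ant: MISS, evict cat(c=1). Cache: [ant(c=1) jay(c=4)]
  15. access mango: MISS, evict ant(c=1). Cache: [mango(c=1) jay(c=4)]
  16. access owl: MISS, evict mango(c=1). Cache: [owl(c=1) jay(c=4)]
Total: 7 hits, 9 misses, 7 evictions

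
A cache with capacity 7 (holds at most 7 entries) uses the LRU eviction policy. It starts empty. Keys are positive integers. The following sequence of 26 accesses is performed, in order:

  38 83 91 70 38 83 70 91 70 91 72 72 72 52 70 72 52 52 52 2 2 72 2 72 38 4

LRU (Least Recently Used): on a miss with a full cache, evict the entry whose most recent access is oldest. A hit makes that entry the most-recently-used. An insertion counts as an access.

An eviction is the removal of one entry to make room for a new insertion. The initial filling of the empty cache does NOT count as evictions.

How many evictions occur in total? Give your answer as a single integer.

Answer: 1

Derivation:
LRU simulation (capacity=7):
  1. access 38: MISS. Cache (LRU->MRU): [38]
  2. access 83: MISS. Cache (LRU->MRU): [38 83]
  3. access 91: MISS. Cache (LRU->MRU): [38 83 91]
  4. access 70: MISS. Cache (LRU->MRU): [38 83 91 70]
  5. access 38: HIT. Cache (LRU->MRU): [83 91 70 38]
  6. access 83: HIT. Cache (LRU->MRU): [91 70 38 83]
  7. access 70: HIT. Cache (LRU->MRU): [91 38 83 70]
  8. access 91: HIT. Cache (LRU->MRU): [38 83 70 91]
  9. access 70: HIT. Cache (LRU->MRU): [38 83 91 70]
  10. access 91: HIT. Cache (LRU->MRU): [38 83 70 91]
  11. access 72: MISS. Cache (LRU->MRU): [38 83 70 91 72]
  12. access 72: HIT. Cache (LRU->MRU): [38 83 70 91 72]
  13. access 72: HIT. Cache (LRU->MRU): [38 83 70 91 72]
  14. access 52: MISS. Cache (LRU->MRU): [38 83 70 91 72 52]
  15. access 70: HIT. Cache (LRU->MRU): [38 83 91 72 52 70]
  16. access 72: HIT. Cache (LRU->MRU): [38 83 91 52 70 72]
  17. access 52: HIT. Cache (LRU->MRU): [38 83 91 70 72 52]
  18. access 52: HIT. Cache (LRU->MRU): [38 83 91 70 72 52]
  19. access 52: HIT. Cache (LRU->MRU): [38 83 91 70 72 52]
  20. access 2: MISS. Cache (LRU->MRU): [38 83 91 70 72 52 2]
  21. access 2: HIT. Cache (LRU->MRU): [38 83 91 70 72 52 2]
  22. access 72: HIT. Cache (LRU->MRU): [38 83 91 70 52 2 72]
  23. access 2: HIT. Cache (LRU->MRU): [38 83 91 70 52 72 2]
  24. access 72: HIT. Cache (LRU->MRU): [38 83 91 70 52 2 72]
  25. access 38: HIT. Cache (LRU->MRU): [83 91 70 52 2 72 38]
  26. access 4: MISS, evict 83. Cache (LRU->MRU): [91 70 52 2 72 38 4]
Total: 18 hits, 8 misses, 1 evictions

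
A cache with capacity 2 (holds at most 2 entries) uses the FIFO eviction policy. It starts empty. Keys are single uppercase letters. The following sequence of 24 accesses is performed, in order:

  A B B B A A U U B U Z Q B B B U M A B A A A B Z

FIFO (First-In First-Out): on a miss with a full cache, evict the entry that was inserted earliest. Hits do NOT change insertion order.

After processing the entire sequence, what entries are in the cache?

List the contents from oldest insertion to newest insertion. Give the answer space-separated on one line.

FIFO simulation (capacity=2):
  1. access A: MISS. Cache (old->new): [A]
  2. access B: MISS. Cache (old->new): [A B]
  3. access B: HIT. Cache (old->new): [A B]
  4. access B: HIT. Cache (old->new): [A B]
  5. access A: HIT. Cache (old->new): [A B]
  6. access A: HIT. Cache (old->new): [A B]
  7. access U: MISS, evict A. Cache (old->new): [B U]
  8. access U: HIT. Cache (old->new): [B U]
  9. access B: HIT. Cache (old->new): [B U]
  10. access U: HIT. Cache (old->new): [B U]
  11. access Z: MISS, evict B. Cache (old->new): [U Z]
  12. access Q: MISS, evict U. Cache (old->new): [Z Q]
  13. access B: MISS, evict Z. Cache (old->new): [Q B]
  14. access B: HIT. Cache (old->new): [Q B]
  15. access B: HIT. Cache (old->new): [Q B]
  16. access U: MISS, evict Q. Cache (old->new): [B U]
  17. access M: MISS, evict B. Cache (old->new): [U M]
  18. access A: MISS, evict U. Cache (old->new): [M A]
  19. access B: MISS, evict M. Cache (old->new): [A B]
  20. access A: HIT. Cache (old->new): [A B]
  21. access A: HIT. Cache (old->new): [A B]
  22. access A: HIT. Cache (old->new): [A B]
  23. access B: HIT. Cache (old->new): [A B]
  24. access Z: MISS, evict A. Cache (old->new): [B Z]
Total: 13 hits, 11 misses, 9 evictions

Answer: B Z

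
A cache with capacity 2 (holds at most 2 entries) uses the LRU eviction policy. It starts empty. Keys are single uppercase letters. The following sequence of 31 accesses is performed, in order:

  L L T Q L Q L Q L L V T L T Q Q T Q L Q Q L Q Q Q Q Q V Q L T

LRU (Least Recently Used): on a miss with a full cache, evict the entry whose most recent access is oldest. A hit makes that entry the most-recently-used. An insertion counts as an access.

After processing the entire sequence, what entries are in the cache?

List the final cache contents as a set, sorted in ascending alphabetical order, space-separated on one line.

Answer: L T

Derivation:
LRU simulation (capacity=2):
  1. access L: MISS. Cache (LRU->MRU): [L]
  2. access L: HIT. Cache (LRU->MRU): [L]
  3. access T: MISS. Cache (LRU->MRU): [L T]
  4. access Q: MISS, evict L. Cache (LRU->MRU): [T Q]
  5. access L: MISS, evict T. Cache (LRU->MRU): [Q L]
  6. access Q: HIT. Cache (LRU->MRU): [L Q]
  7. access L: HIT. Cache (LRU->MRU): [Q L]
  8. access Q: HIT. Cache (LRU->MRU): [L Q]
  9. access L: HIT. Cache (LRU->MRU): [Q L]
  10. access L: HIT. Cache (LRU->MRU): [Q L]
  11. access V: MISS, evict Q. Cache (LRU->MRU): [L V]
  12. access T: MISS, evict L. Cache (LRU->MRU): [V T]
  13. access L: MISS, evict V. Cache (LRU->MRU): [T L]
  14. access T: HIT. Cache (LRU->MRU): [L T]
  15. access Q: MISS, evict L. Cache (LRU->MRU): [T Q]
  16. access Q: HIT. Cache (LRU->MRU): [T Q]
  17. access T: HIT. Cache (LRU->MRU): [Q T]
  18. access Q: HIT. Cache (LRU->MRU): [T Q]
  19. access L: MISS, evict T. Cache (LRU->MRU): [Q L]
  20. access Q: HIT. Cache (LRU->MRU): [L Q]
  21. access Q: HIT. Cache (LRU->MRU): [L Q]
  22. access L: HIT. Cache (LRU->MRU): [Q L]
  23. access Q: HIT. Cache (LRU->MRU): [L Q]
  24. access Q: HIT. Cache (LRU->MRU): [L Q]
  25. access Q: HIT. Cache (LRU->MRU): [L Q]
  26. access Q: HIT. Cache (LRU->MRU): [L Q]
  27. access Q: HIT. Cache (LRU->MRU): [L Q]
  28. access V: MISS, evict L. Cache (LRU->MRU): [Q V]
  29. access Q: HIT. Cache (LRU->MRU): [V Q]
  30. access L: MISS, evict V. Cache (LRU->MRU): [Q L]
  31. access T: MISS, evict Q. Cache (LRU->MRU): [L T]
Total: 19 hits, 12 misses, 10 evictions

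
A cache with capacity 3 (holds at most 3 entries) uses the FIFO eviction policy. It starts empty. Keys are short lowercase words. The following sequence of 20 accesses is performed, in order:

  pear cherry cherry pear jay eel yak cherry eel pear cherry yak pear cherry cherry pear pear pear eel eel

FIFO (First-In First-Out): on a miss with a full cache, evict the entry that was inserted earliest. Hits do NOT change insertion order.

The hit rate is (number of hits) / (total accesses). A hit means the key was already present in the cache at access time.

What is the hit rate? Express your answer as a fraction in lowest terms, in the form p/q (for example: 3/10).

Answer: 3/5

Derivation:
FIFO simulation (capacity=3):
  1. access pear: MISS. Cache (old->new): [pear]
  2. access cherry: MISS. Cache (old->new): [pear cherry]
  3. access cherry: HIT. Cache (old->new): [pear cherry]
  4. access pear: HIT. Cache (old->new): [pear cherry]
  5. access jay: MISS. Cache (old->new): [pear cherry jay]
  6. access eel: MISS, evict pear. Cache (old->new): [cherry jay eel]
  7. access yak: MISS, evict cherry. Cache (old->new): [jay eel yak]
  8. access cherry: MISS, evict jay. Cache (old->new): [eel yak cherry]
  9. access eel: HIT. Cache (old->new): [eel yak cherry]
  10. access pear: MISS, evict eel. Cache (old->new): [yak cherry pear]
  11. access cherry: HIT. Cache (old->new): [yak cherry pear]
  12. access yak: HIT. Cache (old->new): [yak cherry pear]
  13. access pear: HIT. Cache (old->new): [yak cherry pear]
  14. access cherry: HIT. Cache (old->new): [yak cherry pear]
  15. access cherry: HIT. Cache (old->new): [yak cherry pear]
  16. access pear: HIT. Cache (old->new): [yak cherry pear]
  17. access pear: HIT. Cache (old->new): [yak cherry pear]
  18. access pear: HIT. Cache (old->new): [yak cherry pear]
  19. access eel: MISS, evict yak. Cache (old->new): [cherry pear eel]
  20. access eel: HIT. Cache (old->new): [cherry pear eel]
Total: 12 hits, 8 misses, 5 evictions

Hit rate = 12/20 = 3/5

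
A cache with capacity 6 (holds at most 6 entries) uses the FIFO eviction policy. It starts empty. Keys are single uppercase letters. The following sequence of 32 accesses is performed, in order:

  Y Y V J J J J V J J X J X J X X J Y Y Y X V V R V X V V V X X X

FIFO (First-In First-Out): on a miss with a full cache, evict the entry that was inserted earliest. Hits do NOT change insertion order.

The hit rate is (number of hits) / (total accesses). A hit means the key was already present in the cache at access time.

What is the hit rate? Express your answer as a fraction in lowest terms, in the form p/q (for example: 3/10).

Answer: 27/32

Derivation:
FIFO simulation (capacity=6):
  1. access Y: MISS. Cache (old->new): [Y]
  2. access Y: HIT. Cache (old->new): [Y]
  3. access V: MISS. Cache (old->new): [Y V]
  4. access J: MISS. Cache (old->new): [Y V J]
  5. access J: HIT. Cache (old->new): [Y V J]
  6. access J: HIT. Cache (old->new): [Y V J]
  7. access J: HIT. Cache (old->new): [Y V J]
  8. access V: HIT. Cache (old->new): [Y V J]
  9. access J: HIT. Cache (old->new): [Y V J]
  10. access J: HIT. Cache (old->new): [Y V J]
  11. access X: MISS. Cache (old->new): [Y V J X]
  12. access J: HIT. Cache (old->new): [Y V J X]
  13. access X: HIT. Cache (old->new): [Y V J X]
  14. access J: HIT. Cache (old->new): [Y V J X]
  15. access X: HIT. Cache (old->new): [Y V J X]
  16. access X: HIT. Cache (old->new): [Y V J X]
  17. access J: HIT. Cache (old->new): [Y V J X]
  18. access Y: HIT. Cache (old->new): [Y V J X]
  19. access Y: HIT. Cache (old->new): [Y V J X]
  20. access Y: HIT. Cache (old->new): [Y V J X]
  21. access X: HIT. Cache (old->new): [Y V J X]
  22. access V: HIT. Cache (old->new): [Y V J X]
  23. access V: HIT. Cache (old->new): [Y V J X]
  24. access R: MISS. Cache (old->new): [Y V J X R]
  25. access V: HIT. Cache (old->new): [Y V J X R]
  26. access X: HIT. Cache (old->new): [Y V J X R]
  27. access V: HIT. Cache (old->new): [Y V J X R]
  28. access V: HIT. Cache (old->new): [Y V J X R]
  29. access V: HIT. Cache (old->new): [Y V J X R]
  30. access X: HIT. Cache (old->new): [Y V J X R]
  31. access X: HIT. Cache (old->new): [Y V J X R]
  32. access X: HIT. Cache (old->new): [Y V J X R]
Total: 27 hits, 5 misses, 0 evictions

Hit rate = 27/32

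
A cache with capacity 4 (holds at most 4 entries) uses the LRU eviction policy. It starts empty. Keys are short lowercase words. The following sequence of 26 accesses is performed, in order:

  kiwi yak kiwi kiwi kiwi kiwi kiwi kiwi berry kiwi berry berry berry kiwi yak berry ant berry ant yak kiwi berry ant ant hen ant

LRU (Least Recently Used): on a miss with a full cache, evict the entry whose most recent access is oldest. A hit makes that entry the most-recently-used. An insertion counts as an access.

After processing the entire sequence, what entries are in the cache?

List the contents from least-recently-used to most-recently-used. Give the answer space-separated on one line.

LRU simulation (capacity=4):
  1. access kiwi: MISS. Cache (LRU->MRU): [kiwi]
  2. access yak: MISS. Cache (LRU->MRU): [kiwi yak]
  3. access kiwi: HIT. Cache (LRU->MRU): [yak kiwi]
  4. access kiwi: HIT. Cache (LRU->MRU): [yak kiwi]
  5. access kiwi: HIT. Cache (LRU->MRU): [yak kiwi]
  6. access kiwi: HIT. Cache (LRU->MRU): [yak kiwi]
  7. access kiwi: HIT. Cache (LRU->MRU): [yak kiwi]
  8. access kiwi: HIT. Cache (LRU->MRU): [yak kiwi]
  9. access berry: MISS. Cache (LRU->MRU): [yak kiwi berry]
  10. access kiwi: HIT. Cache (LRU->MRU): [yak berry kiwi]
  11. access berry: HIT. Cache (LRU->MRU): [yak kiwi berry]
  12. access berry: HIT. Cache (LRU->MRU): [yak kiwi berry]
  13. access berry: HIT. Cache (LRU->MRU): [yak kiwi berry]
  14. access kiwi: HIT. Cache (LRU->MRU): [yak berry kiwi]
  15. access yak: HIT. Cache (LRU->MRU): [berry kiwi yak]
  16. access berry: HIT. Cache (LRU->MRU): [kiwi yak berry]
  17. access ant: MISS. Cache (LRU->MRU): [kiwi yak berry ant]
  18. access berry: HIT. Cache (LRU->MRU): [kiwi yak ant berry]
  19. access ant: HIT. Cache (LRU->MRU): [kiwi yak berry ant]
  20. access yak: HIT. Cache (LRU->MRU): [kiwi berry ant yak]
  21. access kiwi: HIT. Cache (LRU->MRU): [berry ant yak kiwi]
  22. access berry: HIT. Cache (LRU->MRU): [ant yak kiwi berry]
  23. access ant: HIT. Cache (LRU->MRU): [yak kiwi berry ant]
  24. access ant: HIT. Cache (LRU->MRU): [yak kiwi berry ant]
  25. access hen: MISS, evict yak. Cache (LRU->MRU): [kiwi berry ant hen]
  26. access ant: HIT. Cache (LRU->MRU): [kiwi berry hen ant]
Total: 21 hits, 5 misses, 1 evictions

Answer: kiwi berry hen ant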